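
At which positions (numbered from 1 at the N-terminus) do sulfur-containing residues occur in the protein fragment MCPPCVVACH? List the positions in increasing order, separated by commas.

1, 2, 5, 9

The sulfur-bearing residues are cysteine (–SH) and methionine (–S–CH₃).
Matching residues: M1, C2, C5, C9.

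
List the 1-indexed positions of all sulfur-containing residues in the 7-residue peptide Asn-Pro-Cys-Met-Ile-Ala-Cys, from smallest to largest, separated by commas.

Cysteine (C, thiol) and methionine (M, thioether) are the two sulfur-containing amino acids.
Matching residues: Cys3, Met4, Cys7.

3, 4, 7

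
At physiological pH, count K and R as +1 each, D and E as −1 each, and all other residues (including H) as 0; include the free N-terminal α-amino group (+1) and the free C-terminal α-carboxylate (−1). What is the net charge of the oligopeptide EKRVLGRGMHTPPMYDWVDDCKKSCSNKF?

Positive (K, R): K2, R3, R7, K22, K23, K28 → +6.
Negative (D, E): E1, D16, D19, D20 → −4.
The N-terminus (+1) and C-terminus (−1) cancel.
Net charge = (+6) + (−4) = +2.

+2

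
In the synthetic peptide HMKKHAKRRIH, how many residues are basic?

K, R, and H are the three residues with basic side chains (ε-amine, guanidinium, and imidazole respectively).
Matching residues: H1, K3, K4, H5, K7, R8, R9, H11.

8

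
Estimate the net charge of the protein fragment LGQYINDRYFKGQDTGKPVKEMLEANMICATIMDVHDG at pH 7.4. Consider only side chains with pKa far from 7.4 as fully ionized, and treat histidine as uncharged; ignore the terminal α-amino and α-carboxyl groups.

-2

Near pH 7.4, K and R contribute +1 each, D and E contribute −1 each, and every other side chain (His included, as stated) is uncharged.
Positive (K, R): R8, K11, K17, K20 → +4.
Negative (D, E): D7, D14, E21, E24, D34, D37 → −6.
Net charge = (+4) + (−6) = −2.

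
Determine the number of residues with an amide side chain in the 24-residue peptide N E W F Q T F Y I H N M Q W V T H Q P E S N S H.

Only N (asparagine) and Q (glutamine) carry a side-chain carboxamide.
Matching residues: N1, Q5, N11, Q13, Q18, N22.

6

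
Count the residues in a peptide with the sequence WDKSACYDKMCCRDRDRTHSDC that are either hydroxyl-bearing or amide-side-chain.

Hydroxyl-bearing: S, T, Y. Amide-side-chain: N, Q.
Hydroxyl-bearing residues here: S4, Y7, T18, S20 (4).
Amide-side-chain residues here: none (0).
The two groups share no amino acid, so total = 4 + 0 = 4.

4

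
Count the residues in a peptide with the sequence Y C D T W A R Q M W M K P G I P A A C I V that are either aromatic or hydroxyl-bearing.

4

Aromatic: F, W, Y. Hydroxyl-bearing: S, T, Y.
Aromatic residues here: Y1, W5, W10 (3).
Hydroxyl-bearing residues here: Y1, T4 (2).
Y is in both groups, so the 1 Y residue must not be double-counted.
Total = 3 + 2 − 1 = 4.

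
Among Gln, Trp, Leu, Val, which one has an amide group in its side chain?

Gln

Only N (asparagine) and Q (glutamine) carry a side-chain carboxamide.
Of the listed options, only Gln belongs to this group.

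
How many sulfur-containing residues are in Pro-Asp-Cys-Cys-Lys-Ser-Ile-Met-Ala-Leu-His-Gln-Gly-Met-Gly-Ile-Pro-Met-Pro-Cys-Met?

Cysteine (C, thiol) and methionine (M, thioether) are the two sulfur-containing amino acids.
Matching residues: Cys3, Cys4, Met8, Met14, Met18, Cys20, Met21.

7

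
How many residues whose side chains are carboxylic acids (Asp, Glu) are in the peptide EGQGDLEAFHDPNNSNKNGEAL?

5

Matching residues: E1, D5, E7, D11, E20.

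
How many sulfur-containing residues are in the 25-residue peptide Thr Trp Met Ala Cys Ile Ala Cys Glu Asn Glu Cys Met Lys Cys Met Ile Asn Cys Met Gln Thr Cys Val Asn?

The sulfur-bearing residues are cysteine (–SH) and methionine (–S–CH₃).
Matching residues: Met3, Cys5, Cys8, Cys12, Met13, Cys15, Met16, Cys19, Met20, Cys23.

10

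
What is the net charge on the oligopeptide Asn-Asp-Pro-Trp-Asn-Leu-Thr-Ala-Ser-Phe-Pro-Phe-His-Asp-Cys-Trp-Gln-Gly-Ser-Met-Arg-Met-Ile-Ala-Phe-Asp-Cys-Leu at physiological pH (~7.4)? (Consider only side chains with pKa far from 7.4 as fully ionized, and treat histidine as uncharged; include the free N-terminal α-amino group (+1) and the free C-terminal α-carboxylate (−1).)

-2

Near pH 7.4, K and R contribute +1 each, D and E contribute −1 each, and every other side chain (His included, as stated) is uncharged.
Positive (K, R): Arg21 → +1.
Negative (D, E): Asp2, Asp14, Asp26 → −3.
The N-terminus (+1) and C-terminus (−1) cancel.
Net charge = (+1) + (−3) = −2.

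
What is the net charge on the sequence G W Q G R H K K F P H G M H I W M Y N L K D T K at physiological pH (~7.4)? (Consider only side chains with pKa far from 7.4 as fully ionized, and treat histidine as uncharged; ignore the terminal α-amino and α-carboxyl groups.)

Near pH 7.4, K and R contribute +1 each, D and E contribute −1 each, and every other side chain (His included, as stated) is uncharged.
Positive (K, R): R5, K7, K8, K21, K24 → +5.
Negative (D, E): D22 → −1.
Net charge = (+5) + (−1) = +4.

+4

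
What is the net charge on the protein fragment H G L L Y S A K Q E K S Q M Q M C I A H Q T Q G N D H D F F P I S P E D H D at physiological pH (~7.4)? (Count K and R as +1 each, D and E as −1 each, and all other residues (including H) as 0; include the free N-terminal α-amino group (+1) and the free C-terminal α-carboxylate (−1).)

-4

Positive (K, R): K8, K11 → +2.
Negative (D, E): E10, D26, D28, E35, D36, D38 → −6.
The N-terminus (+1) and C-terminus (−1) cancel.
Net charge = (+2) + (−6) = −4.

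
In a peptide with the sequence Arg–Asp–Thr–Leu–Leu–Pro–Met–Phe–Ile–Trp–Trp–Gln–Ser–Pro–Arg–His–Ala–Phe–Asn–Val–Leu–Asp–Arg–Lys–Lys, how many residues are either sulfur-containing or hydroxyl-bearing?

Sulfur-containing: C, M. Hydroxyl-bearing: S, T, Y.
Sulfur-containing residues here: Met7 (1).
Hydroxyl-bearing residues here: Thr3, Ser13 (2).
The two groups share no amino acid, so total = 1 + 2 = 3.

3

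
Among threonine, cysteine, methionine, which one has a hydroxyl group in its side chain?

S, T, and Y are the three residues with a side-chain hydroxyl.
Of the listed options, only threonine belongs to this group.

threonine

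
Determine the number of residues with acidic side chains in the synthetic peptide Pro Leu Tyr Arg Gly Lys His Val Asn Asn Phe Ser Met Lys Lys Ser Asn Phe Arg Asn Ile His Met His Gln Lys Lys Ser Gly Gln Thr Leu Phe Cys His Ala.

0

Aspartate (D) and glutamate (E) have carboxylic-acid side chains and are the acidic amino acids.
None of the 36 residues belong to this group.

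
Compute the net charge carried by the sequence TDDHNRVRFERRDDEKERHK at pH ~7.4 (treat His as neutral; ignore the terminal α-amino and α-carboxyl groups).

0

At pH ~7.4 the Lys and Arg side chains are protonated (+1), the Asp and Glu side chains are deprotonated (−1), and with His taken as neutral all other side chains carry no charge.
Positive (K, R): R6, R8, R11, R12, K16, R18, K20 → +7.
Negative (D, E): D2, D3, E10, D13, D14, E15, E17 → −7.
Net charge = (+7) + (−7) = 0.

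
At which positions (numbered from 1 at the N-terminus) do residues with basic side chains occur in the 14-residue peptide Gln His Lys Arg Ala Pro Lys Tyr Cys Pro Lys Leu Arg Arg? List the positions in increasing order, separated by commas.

2, 3, 4, 7, 11, 13, 14

K, R, and H are the three residues with basic side chains (ε-amine, guanidinium, and imidazole respectively).
Matching residues: His2, Lys3, Arg4, Lys7, Lys11, Arg13, Arg14.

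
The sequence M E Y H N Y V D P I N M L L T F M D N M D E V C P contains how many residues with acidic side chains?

5

The acidic residues are Asp (D) and Glu (E), whose side chains end in a carboxylate group.
Matching residues: E2, D8, D18, D21, E22.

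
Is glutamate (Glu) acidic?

Only D (aspartate) and E (glutamate) carry a side-chain carboxylic acid.
Glutamate is in this group.

Yes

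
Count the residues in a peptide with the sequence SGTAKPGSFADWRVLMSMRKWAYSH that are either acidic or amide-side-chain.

1

Acidic: D, E. Amide-side-chain: N, Q.
Acidic residues here: D11 (1).
Amide-side-chain residues here: none (0).
The two groups share no amino acid, so total = 1 + 0 = 1.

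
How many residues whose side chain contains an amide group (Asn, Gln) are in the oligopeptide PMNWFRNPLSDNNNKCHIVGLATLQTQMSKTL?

7

Matching residues: N3, N7, N12, N13, N14, Q25, Q27.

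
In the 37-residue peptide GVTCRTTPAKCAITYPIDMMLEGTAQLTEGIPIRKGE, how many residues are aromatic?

1

The aromatic amino acids are Phe (F, benzyl), Trp (W, indole), and Tyr (Y, phenol).
Matching residues: Y15.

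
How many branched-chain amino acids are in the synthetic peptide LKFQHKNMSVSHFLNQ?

3

V, L, and I make up the branched-chain aliphatic group.
Matching residues: L1, V10, L14.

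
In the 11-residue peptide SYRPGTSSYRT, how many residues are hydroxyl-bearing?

7

Serine (S), threonine (T), and tyrosine (Y) each carry a hydroxyl group on the side chain.
Matching residues: S1, Y2, T6, S7, S8, Y9, T11.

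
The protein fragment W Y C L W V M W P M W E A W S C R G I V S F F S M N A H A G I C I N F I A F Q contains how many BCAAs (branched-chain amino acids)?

7

The BCAAs are Val, Leu, and Ile — aliphatic side chains with a branch point.
Matching residues: L4, V6, I19, V20, I31, I33, I36.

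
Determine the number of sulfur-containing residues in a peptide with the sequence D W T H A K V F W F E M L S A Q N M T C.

3

The sulfur-bearing residues are cysteine (–SH) and methionine (–S–CH₃).
Matching residues: M12, M18, C20.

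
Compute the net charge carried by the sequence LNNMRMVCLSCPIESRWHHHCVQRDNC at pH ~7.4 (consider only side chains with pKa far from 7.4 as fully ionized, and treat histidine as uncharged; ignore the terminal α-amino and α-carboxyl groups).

+1

At pH ~7.4 the Lys and Arg side chains are protonated (+1), the Asp and Glu side chains are deprotonated (−1), and with His taken as neutral all other side chains carry no charge.
Positive (K, R): R5, R16, R24 → +3.
Negative (D, E): E14, D25 → −2.
Net charge = (+3) + (−2) = +1.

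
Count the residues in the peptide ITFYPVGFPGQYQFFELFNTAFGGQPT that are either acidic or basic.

1

Acidic: D, E. Basic: H, K, R.
Acidic residues here: E16 (1).
Basic residues here: none (0).
The two groups share no amino acid, so total = 1 + 0 = 1.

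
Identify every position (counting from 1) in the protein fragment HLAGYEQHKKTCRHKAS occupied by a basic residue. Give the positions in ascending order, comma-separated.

1, 8, 9, 10, 13, 14, 15

Lysine (K), arginine (R), and histidine (H) have basic, nitrogen-containing side chains.
Matching residues: H1, H8, K9, K10, R13, H14, K15.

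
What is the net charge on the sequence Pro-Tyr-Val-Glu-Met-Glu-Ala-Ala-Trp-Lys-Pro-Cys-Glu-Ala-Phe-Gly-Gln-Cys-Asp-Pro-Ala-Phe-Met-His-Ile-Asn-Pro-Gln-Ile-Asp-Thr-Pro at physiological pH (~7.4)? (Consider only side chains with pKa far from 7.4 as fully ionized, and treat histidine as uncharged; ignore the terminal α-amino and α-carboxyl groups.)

-4

Near pH 7.4, K and R contribute +1 each, D and E contribute −1 each, and every other side chain (His included, as stated) is uncharged.
Positive (K, R): Lys10 → +1.
Negative (D, E): Glu4, Glu6, Glu13, Asp19, Asp30 → −5.
Net charge = (+1) + (−5) = −4.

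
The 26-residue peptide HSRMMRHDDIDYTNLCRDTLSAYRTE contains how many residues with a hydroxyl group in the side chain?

7

Serine (S), threonine (T), and tyrosine (Y) each carry a hydroxyl group on the side chain.
Matching residues: S2, Y12, T13, T19, S21, Y23, T25.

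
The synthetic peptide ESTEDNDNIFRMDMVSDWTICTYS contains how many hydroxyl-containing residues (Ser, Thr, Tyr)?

Matching residues: S2, T3, S16, T19, T22, Y23, S24.

7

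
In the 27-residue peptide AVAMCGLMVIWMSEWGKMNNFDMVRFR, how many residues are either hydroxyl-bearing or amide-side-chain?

Hydroxyl-bearing: S, T, Y. Amide-side-chain: N, Q.
Hydroxyl-bearing residues here: S13 (1).
Amide-side-chain residues here: N19, N20 (2).
The two groups share no amino acid, so total = 1 + 2 = 3.

3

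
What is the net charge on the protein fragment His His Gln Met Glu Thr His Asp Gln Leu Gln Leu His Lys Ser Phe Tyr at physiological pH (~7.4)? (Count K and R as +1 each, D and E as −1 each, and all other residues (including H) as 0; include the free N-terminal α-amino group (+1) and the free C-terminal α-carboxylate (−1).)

-1

Positive (K, R): Lys14 → +1.
Negative (D, E): Glu5, Asp8 → −2.
The N-terminus (+1) and C-terminus (−1) cancel.
Net charge = (+1) + (−2) = −1.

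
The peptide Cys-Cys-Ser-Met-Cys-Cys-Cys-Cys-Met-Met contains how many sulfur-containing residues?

The sulfur-bearing residues are cysteine (–SH) and methionine (–S–CH₃).
Matching residues: Cys1, Cys2, Met4, Cys5, Cys6, Cys7, Cys8, Met9, Met10.

9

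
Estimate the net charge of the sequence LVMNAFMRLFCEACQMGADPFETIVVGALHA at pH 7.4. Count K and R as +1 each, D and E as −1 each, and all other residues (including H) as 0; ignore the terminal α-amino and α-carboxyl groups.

-2

Positive (K, R): R8 → +1.
Negative (D, E): E12, D19, E22 → −3.
Net charge = (+1) + (−3) = −2.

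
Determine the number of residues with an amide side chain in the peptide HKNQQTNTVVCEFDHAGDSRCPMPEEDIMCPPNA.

Only N (asparagine) and Q (glutamine) carry a side-chain carboxamide.
Matching residues: N3, Q4, Q5, N7, N33.

5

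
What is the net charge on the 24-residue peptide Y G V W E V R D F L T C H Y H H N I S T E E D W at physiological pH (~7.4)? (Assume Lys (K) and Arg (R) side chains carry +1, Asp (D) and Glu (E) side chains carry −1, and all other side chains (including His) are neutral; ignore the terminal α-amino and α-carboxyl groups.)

-4

Positive (K, R): R7 → +1.
Negative (D, E): E5, D8, E21, E22, D23 → −5.
Net charge = (+1) + (−5) = −4.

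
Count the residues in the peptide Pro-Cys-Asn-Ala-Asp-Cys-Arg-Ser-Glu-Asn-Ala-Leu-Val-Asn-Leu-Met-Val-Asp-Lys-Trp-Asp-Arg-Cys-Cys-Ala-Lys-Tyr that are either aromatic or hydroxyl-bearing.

Aromatic: F, W, Y. Hydroxyl-bearing: S, T, Y.
Aromatic residues here: Trp20, Tyr27 (2).
Hydroxyl-bearing residues here: Ser8, Tyr27 (2).
Y is in both groups, so the 1 Y residue must not be double-counted.
Total = 2 + 2 − 1 = 3.

3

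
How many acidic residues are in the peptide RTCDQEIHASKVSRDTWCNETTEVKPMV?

Only D (aspartate) and E (glutamate) carry a side-chain carboxylic acid.
Matching residues: D4, E6, D15, E20, E23.

5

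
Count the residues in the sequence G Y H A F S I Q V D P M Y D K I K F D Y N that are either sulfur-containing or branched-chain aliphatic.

Sulfur-containing: C, M. Branched-chain aliphatic: I, L, V.
Sulfur-containing residues here: M12 (1).
Branched-chain aliphatic residues here: I7, V9, I16 (3).
The two groups share no amino acid, so total = 1 + 3 = 4.

4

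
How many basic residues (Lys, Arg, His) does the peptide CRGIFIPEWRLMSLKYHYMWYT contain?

Matching residues: R2, R10, K15, H17.

4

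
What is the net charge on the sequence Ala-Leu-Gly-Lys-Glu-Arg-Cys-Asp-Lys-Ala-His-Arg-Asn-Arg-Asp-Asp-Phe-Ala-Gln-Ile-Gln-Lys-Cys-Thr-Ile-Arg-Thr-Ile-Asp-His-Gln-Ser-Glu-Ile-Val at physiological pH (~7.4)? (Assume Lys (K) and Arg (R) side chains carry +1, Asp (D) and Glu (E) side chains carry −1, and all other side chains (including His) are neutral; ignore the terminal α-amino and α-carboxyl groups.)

Positive (K, R): Lys4, Arg6, Lys9, Arg12, Arg14, Lys22, Arg26 → +7.
Negative (D, E): Glu5, Asp8, Asp15, Asp16, Asp29, Glu33 → −6.
Net charge = (+7) + (−6) = +1.

+1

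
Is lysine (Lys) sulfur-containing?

Only Cys (C) and Met (M) have a sulfur atom in the side chain.
Lysine is not in this group.

No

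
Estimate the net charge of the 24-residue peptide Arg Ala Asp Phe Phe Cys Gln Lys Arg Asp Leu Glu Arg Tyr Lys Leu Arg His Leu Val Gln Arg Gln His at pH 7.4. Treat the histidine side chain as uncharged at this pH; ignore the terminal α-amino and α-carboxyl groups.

At pH ~7.4 the Lys and Arg side chains are protonated (+1), the Asp and Glu side chains are deprotonated (−1), and with His taken as neutral all other side chains carry no charge.
Positive (K, R): Arg1, Lys8, Arg9, Arg13, Lys15, Arg17, Arg22 → +7.
Negative (D, E): Asp3, Asp10, Glu12 → −3.
Net charge = (+7) + (−3) = +4.

+4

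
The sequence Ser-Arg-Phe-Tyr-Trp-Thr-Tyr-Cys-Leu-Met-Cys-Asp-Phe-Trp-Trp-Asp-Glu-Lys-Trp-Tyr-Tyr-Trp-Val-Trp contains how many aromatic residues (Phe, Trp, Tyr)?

Matching residues: Phe3, Tyr4, Trp5, Tyr7, Phe13, Trp14, Trp15, Trp19, Tyr20, Tyr21, Trp22, Trp24.

12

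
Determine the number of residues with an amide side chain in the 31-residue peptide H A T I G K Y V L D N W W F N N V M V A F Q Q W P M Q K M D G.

The amide-side-chain residues are Asn (N) and Gln (Q).
Matching residues: N11, N15, N16, Q22, Q23, Q27.

6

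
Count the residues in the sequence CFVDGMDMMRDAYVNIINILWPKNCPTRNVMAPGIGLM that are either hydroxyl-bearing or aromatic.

4

Hydroxyl-bearing: S, T, Y. Aromatic: F, W, Y.
Hydroxyl-bearing residues here: Y13, T27 (2).
Aromatic residues here: F2, Y13, W21 (3).
Y is in both groups, so the 1 Y residue must not be double-counted.
Total = 2 + 3 − 1 = 4.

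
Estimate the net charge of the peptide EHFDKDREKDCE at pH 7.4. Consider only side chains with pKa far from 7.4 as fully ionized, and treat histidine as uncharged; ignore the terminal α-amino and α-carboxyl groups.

-3

Near pH 7.4, K and R contribute +1 each, D and E contribute −1 each, and every other side chain (His included, as stated) is uncharged.
Positive (K, R): K5, R7, K9 → +3.
Negative (D, E): E1, D4, D6, E8, D10, E12 → −6.
Net charge = (+3) + (−6) = −3.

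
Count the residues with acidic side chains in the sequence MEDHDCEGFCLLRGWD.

The acidic residues are Asp (D) and Glu (E), whose side chains end in a carboxylate group.
Matching residues: E2, D3, D5, E7, D16.

5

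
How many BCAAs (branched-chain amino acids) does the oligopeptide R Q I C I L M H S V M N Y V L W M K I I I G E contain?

Valine (V), leucine (L), and isoleucine (I) are the branched-chain amino acids.
Matching residues: I3, I5, L6, V10, V14, L15, I19, I20, I21.

9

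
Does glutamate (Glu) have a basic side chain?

Lysine (K), arginine (R), and histidine (H) have basic, nitrogen-containing side chains.
Glutamate is not in this group.

No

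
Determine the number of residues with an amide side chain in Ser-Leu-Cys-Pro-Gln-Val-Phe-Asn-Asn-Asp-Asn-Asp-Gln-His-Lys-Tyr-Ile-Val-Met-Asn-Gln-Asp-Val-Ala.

7

Only N (asparagine) and Q (glutamine) carry a side-chain carboxamide.
Matching residues: Gln5, Asn8, Asn9, Asn11, Gln13, Asn20, Gln21.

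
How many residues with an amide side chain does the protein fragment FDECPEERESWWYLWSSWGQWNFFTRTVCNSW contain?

3

Asparagine (N) and glutamine (Q) have uncharged amide side chains.
Matching residues: Q20, N22, N30.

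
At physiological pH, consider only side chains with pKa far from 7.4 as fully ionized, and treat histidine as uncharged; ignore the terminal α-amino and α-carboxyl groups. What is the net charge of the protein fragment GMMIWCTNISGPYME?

At pH ~7.4 the Lys and Arg side chains are protonated (+1), the Asp and Glu side chains are deprotonated (−1), and with His taken as neutral all other side chains carry no charge.
Positive (K, R): none → +0.
Negative (D, E): E15 → −1.
Net charge = (+0) + (−1) = −1.

-1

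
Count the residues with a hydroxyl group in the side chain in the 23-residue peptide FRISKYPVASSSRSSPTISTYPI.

11

S, T, and Y are the three residues with a side-chain hydroxyl.
Matching residues: S4, Y6, S10, S11, S12, S14, S15, T17, S19, T20, Y21.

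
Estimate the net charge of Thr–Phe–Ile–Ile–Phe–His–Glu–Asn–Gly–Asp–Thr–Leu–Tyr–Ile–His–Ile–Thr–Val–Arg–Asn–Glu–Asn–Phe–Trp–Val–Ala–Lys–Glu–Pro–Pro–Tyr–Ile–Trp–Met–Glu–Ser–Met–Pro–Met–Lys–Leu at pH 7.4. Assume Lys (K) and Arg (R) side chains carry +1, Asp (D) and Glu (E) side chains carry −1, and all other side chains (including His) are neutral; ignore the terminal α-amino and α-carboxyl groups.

Positive (K, R): Arg19, Lys27, Lys40 → +3.
Negative (D, E): Glu7, Asp10, Glu21, Glu28, Glu35 → −5.
Net charge = (+3) + (−5) = −2.

-2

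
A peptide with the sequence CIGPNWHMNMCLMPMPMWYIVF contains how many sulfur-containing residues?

Only Cys (C) and Met (M) have a sulfur atom in the side chain.
Matching residues: C1, M8, M10, C11, M13, M15, M17.

7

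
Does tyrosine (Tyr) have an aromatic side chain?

Yes

The aromatic amino acids are Phe (F, benzyl), Trp (W, indole), and Tyr (Y, phenol).
Tyrosine is in this group.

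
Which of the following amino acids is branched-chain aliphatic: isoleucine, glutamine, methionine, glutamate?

V, L, and I make up the branched-chain aliphatic group.
Of the listed options, only isoleucine belongs to this group.

isoleucine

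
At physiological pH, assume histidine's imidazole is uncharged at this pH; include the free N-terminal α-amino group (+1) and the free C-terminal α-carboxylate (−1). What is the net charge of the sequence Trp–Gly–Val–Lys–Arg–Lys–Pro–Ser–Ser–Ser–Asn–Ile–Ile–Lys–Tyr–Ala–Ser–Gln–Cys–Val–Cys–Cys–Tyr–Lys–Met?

+5

The side chains ionized at physiological pH are Lys/Arg (+1) and Asp/Glu (−1); with His treated as neutral, nothing else contributes.
Positive (K, R): Lys4, Arg5, Lys6, Lys14, Lys24 → +5.
Negative (D, E): none → −0.
The N-terminus (+1) and C-terminus (−1) cancel.
Net charge = (+5) + (−0) = +5.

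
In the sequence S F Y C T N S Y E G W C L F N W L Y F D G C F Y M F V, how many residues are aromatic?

The aromatic amino acids are Phe (F, benzyl), Trp (W, indole), and Tyr (Y, phenol).
Matching residues: F2, Y3, Y8, W11, F14, W16, Y18, F19, F23, Y24, F26.

11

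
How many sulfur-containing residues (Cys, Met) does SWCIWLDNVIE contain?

1

Matching residues: C3.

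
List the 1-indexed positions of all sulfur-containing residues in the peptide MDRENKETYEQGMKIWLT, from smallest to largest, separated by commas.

Cysteine (C, thiol) and methionine (M, thioether) are the two sulfur-containing amino acids.
Matching residues: M1, M13.

1, 13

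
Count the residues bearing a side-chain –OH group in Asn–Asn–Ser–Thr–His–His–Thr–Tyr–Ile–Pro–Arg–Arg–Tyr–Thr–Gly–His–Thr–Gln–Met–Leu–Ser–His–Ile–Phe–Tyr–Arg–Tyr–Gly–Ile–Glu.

10

The –OH-bearing residues are Ser, Thr (aliphatic alcohols), and Tyr (phenol).
Matching residues: Ser3, Thr4, Thr7, Tyr8, Tyr13, Thr14, Thr17, Ser21, Tyr25, Tyr27.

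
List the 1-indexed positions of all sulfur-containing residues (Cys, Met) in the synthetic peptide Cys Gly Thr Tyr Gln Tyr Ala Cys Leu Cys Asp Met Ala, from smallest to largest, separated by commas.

1, 8, 10, 12

Matching residues: Cys1, Cys8, Cys10, Met12.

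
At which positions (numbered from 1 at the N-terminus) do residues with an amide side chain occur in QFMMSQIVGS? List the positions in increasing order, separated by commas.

Asparagine (N) and glutamine (Q) have uncharged amide side chains.
Matching residues: Q1, Q6.

1, 6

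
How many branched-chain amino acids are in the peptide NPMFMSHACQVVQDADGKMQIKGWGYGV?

4

Valine (V), leucine (L), and isoleucine (I) are the branched-chain amino acids.
Matching residues: V11, V12, I21, V28.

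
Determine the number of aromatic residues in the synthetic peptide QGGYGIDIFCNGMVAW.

The aromatic amino acids are Phe (F, benzyl), Trp (W, indole), and Tyr (Y, phenol).
Matching residues: Y4, F9, W16.

3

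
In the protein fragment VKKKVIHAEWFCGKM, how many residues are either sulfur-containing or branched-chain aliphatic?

Sulfur-containing: C, M. Branched-chain aliphatic: I, L, V.
Sulfur-containing residues here: C12, M15 (2).
Branched-chain aliphatic residues here: V1, V5, I6 (3).
The two groups share no amino acid, so total = 2 + 3 = 5.

5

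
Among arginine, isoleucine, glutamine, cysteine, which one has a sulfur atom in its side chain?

cysteine

Cysteine (C, thiol) and methionine (M, thioether) are the two sulfur-containing amino acids.
Of the listed options, only cysteine belongs to this group.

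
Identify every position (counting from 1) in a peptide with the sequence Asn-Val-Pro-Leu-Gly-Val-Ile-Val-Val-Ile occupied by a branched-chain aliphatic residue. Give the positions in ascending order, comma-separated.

2, 4, 6, 7, 8, 9, 10

The BCAAs are Val, Leu, and Ile — aliphatic side chains with a branch point.
Matching residues: Val2, Leu4, Val6, Ile7, Val8, Val9, Ile10.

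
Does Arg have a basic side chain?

Yes

The basic amino acids are Lys (K), Arg (R), and His (H).
Arginine is in this group.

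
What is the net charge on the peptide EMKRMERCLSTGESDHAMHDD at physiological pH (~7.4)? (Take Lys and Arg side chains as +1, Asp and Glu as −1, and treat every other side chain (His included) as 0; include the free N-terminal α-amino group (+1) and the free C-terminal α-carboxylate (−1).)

-3

Positive (K, R): K3, R4, R7 → +3.
Negative (D, E): E1, E6, E13, D15, D20, D21 → −6.
The N-terminus (+1) and C-terminus (−1) cancel.
Net charge = (+3) + (−6) = −3.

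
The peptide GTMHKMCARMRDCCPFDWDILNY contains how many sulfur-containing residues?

The sulfur-bearing residues are cysteine (–SH) and methionine (–S–CH₃).
Matching residues: M3, M6, C7, M10, C13, C14.

6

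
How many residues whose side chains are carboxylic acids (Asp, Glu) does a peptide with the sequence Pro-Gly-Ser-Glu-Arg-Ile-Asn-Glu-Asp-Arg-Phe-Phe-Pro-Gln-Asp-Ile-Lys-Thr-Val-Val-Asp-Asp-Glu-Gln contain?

7

Matching residues: Glu4, Glu8, Asp9, Asp15, Asp21, Asp22, Glu23.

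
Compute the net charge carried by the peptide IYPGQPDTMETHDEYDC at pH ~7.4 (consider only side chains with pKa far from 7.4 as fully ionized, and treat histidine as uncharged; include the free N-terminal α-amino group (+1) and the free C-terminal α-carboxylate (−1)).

The side chains ionized at physiological pH are Lys/Arg (+1) and Asp/Glu (−1); with His treated as neutral, nothing else contributes.
Positive (K, R): none → +0.
Negative (D, E): D7, E10, D13, E14, D16 → −5.
The N-terminus (+1) and C-terminus (−1) cancel.
Net charge = (+0) + (−5) = −5.

-5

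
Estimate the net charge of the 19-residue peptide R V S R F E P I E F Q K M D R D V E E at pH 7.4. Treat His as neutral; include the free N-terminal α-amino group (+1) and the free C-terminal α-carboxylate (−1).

At pH ~7.4 the Lys and Arg side chains are protonated (+1), the Asp and Glu side chains are deprotonated (−1), and with His taken as neutral all other side chains carry no charge.
Positive (K, R): R1, R4, K12, R15 → +4.
Negative (D, E): E6, E9, D14, D16, E18, E19 → −6.
The N-terminus (+1) and C-terminus (−1) cancel.
Net charge = (+4) + (−6) = −2.

-2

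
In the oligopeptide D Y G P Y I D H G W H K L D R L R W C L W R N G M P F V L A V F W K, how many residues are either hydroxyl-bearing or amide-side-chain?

Hydroxyl-bearing: S, T, Y. Amide-side-chain: N, Q.
Hydroxyl-bearing residues here: Y2, Y5 (2).
Amide-side-chain residues here: N23 (1).
The two groups share no amino acid, so total = 2 + 1 = 3.

3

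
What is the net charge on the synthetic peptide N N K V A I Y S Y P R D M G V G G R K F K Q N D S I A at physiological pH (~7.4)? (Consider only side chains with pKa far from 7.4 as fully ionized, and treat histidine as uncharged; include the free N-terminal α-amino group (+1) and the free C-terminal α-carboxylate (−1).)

+3

The side chains ionized at physiological pH are Lys/Arg (+1) and Asp/Glu (−1); with His treated as neutral, nothing else contributes.
Positive (K, R): K3, R11, R18, K19, K21 → +5.
Negative (D, E): D12, D24 → −2.
The N-terminus (+1) and C-terminus (−1) cancel.
Net charge = (+5) + (−2) = +3.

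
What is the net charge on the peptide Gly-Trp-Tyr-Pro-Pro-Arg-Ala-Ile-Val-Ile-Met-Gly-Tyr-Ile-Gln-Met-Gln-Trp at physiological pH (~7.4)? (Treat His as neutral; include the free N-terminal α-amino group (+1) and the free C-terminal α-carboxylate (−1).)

Near pH 7.4, K and R contribute +1 each, D and E contribute −1 each, and every other side chain (His included, as stated) is uncharged.
Positive (K, R): Arg6 → +1.
Negative (D, E): none → −0.
The N-terminus (+1) and C-terminus (−1) cancel.
Net charge = (+1) + (−0) = +1.

+1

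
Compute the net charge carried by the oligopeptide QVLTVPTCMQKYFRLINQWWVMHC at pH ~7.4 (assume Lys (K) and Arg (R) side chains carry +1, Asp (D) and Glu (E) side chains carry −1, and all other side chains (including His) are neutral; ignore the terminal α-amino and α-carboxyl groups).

+2

Positive (K, R): K11, R14 → +2.
Negative (D, E): none → −0.
Net charge = (+2) + (−0) = +2.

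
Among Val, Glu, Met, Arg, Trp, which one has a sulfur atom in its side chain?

Met

The sulfur-bearing residues are cysteine (–SH) and methionine (–S–CH₃).
Of the listed options, only Met belongs to this group.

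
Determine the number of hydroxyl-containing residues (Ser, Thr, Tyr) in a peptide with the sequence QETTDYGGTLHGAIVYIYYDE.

Matching residues: T3, T4, Y6, T9, Y16, Y18, Y19.

7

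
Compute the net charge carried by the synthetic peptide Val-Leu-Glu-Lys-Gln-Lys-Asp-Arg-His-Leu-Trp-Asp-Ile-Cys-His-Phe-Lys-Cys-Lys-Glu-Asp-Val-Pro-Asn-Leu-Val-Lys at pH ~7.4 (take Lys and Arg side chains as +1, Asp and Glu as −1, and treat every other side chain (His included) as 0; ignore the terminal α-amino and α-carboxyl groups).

Positive (K, R): Lys4, Lys6, Arg8, Lys17, Lys19, Lys27 → +6.
Negative (D, E): Glu3, Asp7, Asp12, Glu20, Asp21 → −5.
Net charge = (+6) + (−5) = +1.

+1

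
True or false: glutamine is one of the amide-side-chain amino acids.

Asparagine (N) and glutamine (Q) have uncharged amide side chains.
Glutamine is in this group.

True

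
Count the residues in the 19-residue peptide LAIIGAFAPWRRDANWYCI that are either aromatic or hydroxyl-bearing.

4

Aromatic: F, W, Y. Hydroxyl-bearing: S, T, Y.
Aromatic residues here: F7, W10, W16, Y17 (4).
Hydroxyl-bearing residues here: Y17 (1).
Y is in both groups, so the 1 Y residue must not be double-counted.
Total = 4 + 1 − 1 = 4.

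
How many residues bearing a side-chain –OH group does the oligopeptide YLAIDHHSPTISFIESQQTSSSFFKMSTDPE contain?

11

The –OH-bearing residues are Ser, Thr (aliphatic alcohols), and Tyr (phenol).
Matching residues: Y1, S8, T10, S12, S16, T19, S20, S21, S22, S27, T28.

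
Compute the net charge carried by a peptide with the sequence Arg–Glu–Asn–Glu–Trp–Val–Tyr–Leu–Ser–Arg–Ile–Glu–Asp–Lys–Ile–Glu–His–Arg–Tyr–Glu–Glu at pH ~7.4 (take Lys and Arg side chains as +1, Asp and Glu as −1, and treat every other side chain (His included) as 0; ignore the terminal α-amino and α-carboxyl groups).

-3

Positive (K, R): Arg1, Arg10, Lys14, Arg18 → +4.
Negative (D, E): Glu2, Glu4, Glu12, Asp13, Glu16, Glu20, Glu21 → −7.
Net charge = (+4) + (−7) = −3.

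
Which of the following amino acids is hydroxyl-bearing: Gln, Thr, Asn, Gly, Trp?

The –OH-bearing residues are Ser, Thr (aliphatic alcohols), and Tyr (phenol).
Of the listed options, only Thr belongs to this group.

Thr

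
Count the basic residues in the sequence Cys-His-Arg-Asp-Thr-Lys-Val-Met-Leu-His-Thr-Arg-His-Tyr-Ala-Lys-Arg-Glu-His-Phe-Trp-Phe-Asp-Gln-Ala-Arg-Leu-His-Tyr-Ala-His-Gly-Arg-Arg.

Lysine (K), arginine (R), and histidine (H) have basic, nitrogen-containing side chains.
Matching residues: His2, Arg3, Lys6, His10, Arg12, His13, Lys16, Arg17, His19, Arg26, His28, His31, Arg33, Arg34.

14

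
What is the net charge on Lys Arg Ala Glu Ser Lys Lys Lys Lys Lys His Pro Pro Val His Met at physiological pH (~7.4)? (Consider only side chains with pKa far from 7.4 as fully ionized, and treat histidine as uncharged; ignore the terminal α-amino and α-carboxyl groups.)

+6

The side chains ionized at physiological pH are Lys/Arg (+1) and Asp/Glu (−1); with His treated as neutral, nothing else contributes.
Positive (K, R): Lys1, Arg2, Lys6, Lys7, Lys8, Lys9, Lys10 → +7.
Negative (D, E): Glu4 → −1.
Net charge = (+7) + (−1) = +6.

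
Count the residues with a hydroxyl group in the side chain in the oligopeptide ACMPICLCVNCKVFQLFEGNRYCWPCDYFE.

The –OH-bearing residues are Ser, Thr (aliphatic alcohols), and Tyr (phenol).
Matching residues: Y22, Y28.

2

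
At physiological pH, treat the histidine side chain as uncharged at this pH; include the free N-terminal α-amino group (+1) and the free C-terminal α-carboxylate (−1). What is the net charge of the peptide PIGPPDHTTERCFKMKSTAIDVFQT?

0

At pH ~7.4 the Lys and Arg side chains are protonated (+1), the Asp and Glu side chains are deprotonated (−1), and with His taken as neutral all other side chains carry no charge.
Positive (K, R): R11, K14, K16 → +3.
Negative (D, E): D6, E10, D21 → −3.
The N-terminus (+1) and C-terminus (−1) cancel.
Net charge = (+3) + (−3) = 0.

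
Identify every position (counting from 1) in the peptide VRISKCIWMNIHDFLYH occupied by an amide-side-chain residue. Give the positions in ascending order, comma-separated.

10

Matching residues: N10.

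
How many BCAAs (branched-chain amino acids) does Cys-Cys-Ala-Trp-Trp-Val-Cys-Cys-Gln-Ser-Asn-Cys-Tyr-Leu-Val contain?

V, L, and I make up the branched-chain aliphatic group.
Matching residues: Val6, Leu14, Val15.

3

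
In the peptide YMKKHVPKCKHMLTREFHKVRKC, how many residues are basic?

The basic amino acids are Lys (K), Arg (R), and His (H).
Matching residues: K3, K4, H5, K8, K10, H11, R15, H18, K19, R21, K22.

11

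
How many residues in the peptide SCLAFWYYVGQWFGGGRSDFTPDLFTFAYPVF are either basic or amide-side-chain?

2

Basic: H, K, R. Amide-side-chain: N, Q.
Basic residues here: R17 (1).
Amide-side-chain residues here: Q11 (1).
The two groups share no amino acid, so total = 1 + 1 = 2.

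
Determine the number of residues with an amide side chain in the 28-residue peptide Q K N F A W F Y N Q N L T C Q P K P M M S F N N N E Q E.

The amide-side-chain residues are Asn (N) and Gln (Q).
Matching residues: Q1, N3, N9, Q10, N11, Q15, N23, N24, N25, Q27.

10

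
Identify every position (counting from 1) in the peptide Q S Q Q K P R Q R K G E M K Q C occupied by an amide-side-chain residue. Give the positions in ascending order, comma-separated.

1, 3, 4, 8, 15

The amide-side-chain residues are Asn (N) and Gln (Q).
Matching residues: Q1, Q3, Q4, Q8, Q15.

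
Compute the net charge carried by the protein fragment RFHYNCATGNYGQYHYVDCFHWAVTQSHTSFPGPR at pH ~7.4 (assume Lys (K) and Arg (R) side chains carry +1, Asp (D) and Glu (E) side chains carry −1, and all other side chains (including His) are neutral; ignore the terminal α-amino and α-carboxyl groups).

+1

Positive (K, R): R1, R35 → +2.
Negative (D, E): D18 → −1.
Net charge = (+2) + (−1) = +1.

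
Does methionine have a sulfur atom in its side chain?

Yes

The sulfur-bearing residues are cysteine (–SH) and methionine (–S–CH₃).
Methionine is in this group.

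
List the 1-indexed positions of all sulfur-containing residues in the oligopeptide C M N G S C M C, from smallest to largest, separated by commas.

The sulfur-bearing residues are cysteine (–SH) and methionine (–S–CH₃).
Matching residues: C1, M2, C6, M7, C8.

1, 2, 6, 7, 8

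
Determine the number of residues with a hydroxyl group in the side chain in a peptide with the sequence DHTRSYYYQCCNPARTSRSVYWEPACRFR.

9

The –OH-bearing residues are Ser, Thr (aliphatic alcohols), and Tyr (phenol).
Matching residues: T3, S5, Y6, Y7, Y8, T16, S17, S19, Y21.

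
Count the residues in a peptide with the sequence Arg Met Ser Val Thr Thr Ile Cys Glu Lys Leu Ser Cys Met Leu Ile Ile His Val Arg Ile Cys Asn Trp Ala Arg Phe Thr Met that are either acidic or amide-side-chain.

Acidic: D, E. Amide-side-chain: N, Q.
Acidic residues here: Glu9 (1).
Amide-side-chain residues here: Asn23 (1).
The two groups share no amino acid, so total = 1 + 1 = 2.

2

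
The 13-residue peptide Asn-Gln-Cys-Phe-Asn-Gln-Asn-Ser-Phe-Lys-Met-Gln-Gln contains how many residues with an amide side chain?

Asparagine (N) and glutamine (Q) have uncharged amide side chains.
Matching residues: Asn1, Gln2, Asn5, Gln6, Asn7, Gln12, Gln13.

7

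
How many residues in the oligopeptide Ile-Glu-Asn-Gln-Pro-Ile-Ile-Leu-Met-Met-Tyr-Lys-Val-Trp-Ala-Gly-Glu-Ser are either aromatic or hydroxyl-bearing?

Aromatic: F, W, Y. Hydroxyl-bearing: S, T, Y.
Aromatic residues here: Tyr11, Trp14 (2).
Hydroxyl-bearing residues here: Tyr11, Ser18 (2).
Y is in both groups, so the 1 Y residue must not be double-counted.
Total = 2 + 2 − 1 = 3.

3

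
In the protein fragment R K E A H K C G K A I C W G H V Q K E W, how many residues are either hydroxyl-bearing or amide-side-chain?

1

Hydroxyl-bearing: S, T, Y. Amide-side-chain: N, Q.
Hydroxyl-bearing residues here: none (0).
Amide-side-chain residues here: Q17 (1).
The two groups share no amino acid, so total = 0 + 1 = 1.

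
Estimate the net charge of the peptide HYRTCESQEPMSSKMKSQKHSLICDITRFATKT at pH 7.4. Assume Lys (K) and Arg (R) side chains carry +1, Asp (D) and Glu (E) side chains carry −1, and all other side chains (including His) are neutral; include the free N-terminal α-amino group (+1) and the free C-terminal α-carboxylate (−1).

+3

Positive (K, R): R3, K14, K16, K19, R28, K32 → +6.
Negative (D, E): E6, E9, D25 → −3.
The N-terminus (+1) and C-terminus (−1) cancel.
Net charge = (+6) + (−3) = +3.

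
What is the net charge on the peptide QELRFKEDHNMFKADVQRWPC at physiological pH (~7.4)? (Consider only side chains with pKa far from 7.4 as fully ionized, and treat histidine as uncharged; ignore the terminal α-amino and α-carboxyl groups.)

Near pH 7.4, K and R contribute +1 each, D and E contribute −1 each, and every other side chain (His included, as stated) is uncharged.
Positive (K, R): R4, K6, K13, R18 → +4.
Negative (D, E): E2, E7, D8, D15 → −4.
Net charge = (+4) + (−4) = 0.

0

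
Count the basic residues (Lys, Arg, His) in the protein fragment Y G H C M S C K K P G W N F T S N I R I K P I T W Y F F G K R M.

Matching residues: H3, K8, K9, R19, K21, K30, R31.

7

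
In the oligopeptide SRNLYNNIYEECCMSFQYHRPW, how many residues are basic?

3

Lysine (K), arginine (R), and histidine (H) have basic, nitrogen-containing side chains.
Matching residues: R2, H19, R20.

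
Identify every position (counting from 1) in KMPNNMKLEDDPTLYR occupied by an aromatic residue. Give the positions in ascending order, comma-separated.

Phenylalanine (F), tryptophan (W), and tyrosine (Y) have aromatic ring side chains.
Matching residues: Y15.

15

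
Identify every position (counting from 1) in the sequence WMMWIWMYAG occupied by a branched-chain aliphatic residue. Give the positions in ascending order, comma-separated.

The BCAAs are Val, Leu, and Ile — aliphatic side chains with a branch point.
Matching residues: I5.

5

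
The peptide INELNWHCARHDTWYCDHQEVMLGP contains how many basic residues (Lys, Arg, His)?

4

Matching residues: H7, R10, H11, H18.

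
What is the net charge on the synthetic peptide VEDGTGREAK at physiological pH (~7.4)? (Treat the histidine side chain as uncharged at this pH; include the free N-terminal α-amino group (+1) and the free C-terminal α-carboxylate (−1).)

-1

Near pH 7.4, K and R contribute +1 each, D and E contribute −1 each, and every other side chain (His included, as stated) is uncharged.
Positive (K, R): R7, K10 → +2.
Negative (D, E): E2, D3, E8 → −3.
The N-terminus (+1) and C-terminus (−1) cancel.
Net charge = (+2) + (−3) = −1.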